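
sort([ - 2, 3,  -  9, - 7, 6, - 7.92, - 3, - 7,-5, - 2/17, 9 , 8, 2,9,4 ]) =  [-9, - 7.92, - 7, - 7, - 5, - 3,  -  2, - 2/17, 2, 3, 4,6,8, 9, 9]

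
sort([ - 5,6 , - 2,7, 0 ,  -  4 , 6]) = [ - 5 , - 4, - 2,0,6,6,7]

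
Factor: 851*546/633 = 154882/211 = 2^1 * 7^1 * 13^1*23^1 * 37^1 * 211^ ( - 1)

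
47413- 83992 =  - 36579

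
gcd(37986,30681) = 1461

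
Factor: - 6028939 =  - 7^1*887^1*971^1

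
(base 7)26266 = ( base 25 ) B56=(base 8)15536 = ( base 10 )7006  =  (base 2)1101101011110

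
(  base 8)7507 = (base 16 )F47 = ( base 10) 3911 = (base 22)81H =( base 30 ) 4ab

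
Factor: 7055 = 5^1*17^1*83^1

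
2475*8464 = 20948400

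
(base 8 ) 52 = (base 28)1e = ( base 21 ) 20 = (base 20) 22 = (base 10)42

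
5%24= 5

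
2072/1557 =2072/1557 = 1.33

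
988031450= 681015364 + 307016086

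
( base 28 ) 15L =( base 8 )1661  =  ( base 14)4B7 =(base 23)1i2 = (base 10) 945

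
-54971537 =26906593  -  81878130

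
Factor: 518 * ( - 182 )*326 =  - 30733976  =  - 2^3 *7^2*13^1*37^1 * 163^1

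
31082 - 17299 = 13783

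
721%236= 13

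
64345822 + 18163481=82509303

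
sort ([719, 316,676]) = [316, 676,719 ] 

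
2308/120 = 577/30 = 19.23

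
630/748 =315/374 = 0.84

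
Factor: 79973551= 7^1*127^1*89959^1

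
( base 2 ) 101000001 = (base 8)501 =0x141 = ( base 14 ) 18D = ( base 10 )321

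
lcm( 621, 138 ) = 1242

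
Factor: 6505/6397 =5^1*1301^1 * 6397^( - 1)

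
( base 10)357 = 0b101100101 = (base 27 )d6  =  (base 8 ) 545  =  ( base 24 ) el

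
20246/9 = 2249 + 5/9 = 2249.56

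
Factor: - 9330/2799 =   -  2^1*3^(  -  1 )*5^1 = - 10/3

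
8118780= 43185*188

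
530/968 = 265/484 = 0.55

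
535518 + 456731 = 992249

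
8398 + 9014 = 17412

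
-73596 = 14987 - 88583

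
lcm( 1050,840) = 4200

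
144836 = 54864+89972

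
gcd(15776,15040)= 32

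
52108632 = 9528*5469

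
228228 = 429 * 532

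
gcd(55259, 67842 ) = 1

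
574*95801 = 54989774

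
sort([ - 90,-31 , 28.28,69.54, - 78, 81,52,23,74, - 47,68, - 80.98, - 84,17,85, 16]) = [ - 90,-84, - 80.98, - 78, - 47, - 31, 16,17,23, 28.28,52 , 68,69.54, 74,81,85]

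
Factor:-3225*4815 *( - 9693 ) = 150516538875 = 3^6*5^3 * 43^1 *107^1*359^1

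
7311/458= 15 + 441/458 = 15.96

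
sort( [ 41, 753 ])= [ 41,753]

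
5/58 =5/58 = 0.09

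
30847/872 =35 + 3/8 = 35.38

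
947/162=5 + 137/162 = 5.85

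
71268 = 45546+25722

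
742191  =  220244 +521947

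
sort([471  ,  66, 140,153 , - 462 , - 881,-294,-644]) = [ - 881,  -  644,  -  462,- 294,66, 140,153, 471] 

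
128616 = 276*466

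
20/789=20/789 = 0.03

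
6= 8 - 2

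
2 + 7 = 9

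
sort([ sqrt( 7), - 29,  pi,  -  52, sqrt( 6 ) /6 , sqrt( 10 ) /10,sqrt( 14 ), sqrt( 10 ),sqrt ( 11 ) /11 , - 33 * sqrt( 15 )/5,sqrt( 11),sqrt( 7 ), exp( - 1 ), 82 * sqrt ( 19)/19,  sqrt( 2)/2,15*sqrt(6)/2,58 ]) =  [ - 52,  -  29 ,- 33  *sqrt(  15 )/5,sqrt( 11) /11, sqrt( 10) /10,exp( - 1 ),  sqrt (6 )/6, sqrt( 2)/2,sqrt ( 7 ),sqrt( 7),pi, sqrt(10 ) , sqrt( 11),sqrt(14), 15 * sqrt( 6)/2, 82 * sqrt( 19 ) /19,58 ]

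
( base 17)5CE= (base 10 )1663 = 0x67F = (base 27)27g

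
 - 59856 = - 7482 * 8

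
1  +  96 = 97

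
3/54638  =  3/54638=0.00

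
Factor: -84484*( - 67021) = 5662202164 = 2^2*21121^1 *67021^1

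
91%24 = 19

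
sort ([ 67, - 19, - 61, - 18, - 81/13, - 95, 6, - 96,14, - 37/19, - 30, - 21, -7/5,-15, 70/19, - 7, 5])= [ - 96,  -  95,-61, - 30,-21, -19,-18, - 15, - 7, - 81/13, - 37/19, - 7/5,70/19,5,6 , 14,67] 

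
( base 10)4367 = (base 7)15506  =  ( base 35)3JR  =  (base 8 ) 10417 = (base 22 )90B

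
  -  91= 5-96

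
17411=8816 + 8595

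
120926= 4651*26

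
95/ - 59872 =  - 95/59872 = - 0.00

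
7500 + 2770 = 10270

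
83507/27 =83507/27 = 3092.85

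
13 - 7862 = -7849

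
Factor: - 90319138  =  -2^1 * 7^1 * 13^1 * 496259^1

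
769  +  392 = 1161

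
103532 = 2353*44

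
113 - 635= - 522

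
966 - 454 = 512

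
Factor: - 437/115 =-19/5 = - 5^(-1 )*19^1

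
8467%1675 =92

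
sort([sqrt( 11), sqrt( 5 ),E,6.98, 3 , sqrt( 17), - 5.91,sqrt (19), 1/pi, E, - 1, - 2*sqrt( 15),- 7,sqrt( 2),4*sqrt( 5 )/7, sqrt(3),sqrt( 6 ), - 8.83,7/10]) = [ - 8.83, - 2 * sqrt( 15), - 7, - 5.91, - 1, 1/pi,7/10,4*sqrt( 5)/7, sqrt( 2), sqrt(3),sqrt(5 ), sqrt( 6),E,  E,3,sqrt( 11) , sqrt(17),sqrt( 19), 6.98 ] 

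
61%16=13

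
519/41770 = 519/41770 = 0.01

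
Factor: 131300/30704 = 325/76 = 2^( - 2)*5^2*13^1 * 19^(-1)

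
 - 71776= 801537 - 873313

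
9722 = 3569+6153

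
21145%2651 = 2588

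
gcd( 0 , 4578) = 4578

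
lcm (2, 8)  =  8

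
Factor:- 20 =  -2^2 * 5^1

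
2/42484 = 1/21242 = 0.00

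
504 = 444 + 60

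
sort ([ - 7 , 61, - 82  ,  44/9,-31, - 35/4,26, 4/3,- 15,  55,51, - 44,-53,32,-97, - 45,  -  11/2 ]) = [ - 97,-82,-53, - 45, - 44, -31,-15, - 35/4, - 7, - 11/2, 4/3, 44/9, 26, 32,51, 55,61]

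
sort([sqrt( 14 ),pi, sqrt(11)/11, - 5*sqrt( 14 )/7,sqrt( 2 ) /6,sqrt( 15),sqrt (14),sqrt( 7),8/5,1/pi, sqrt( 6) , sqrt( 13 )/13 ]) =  [  -  5*sqrt ( 14 ) /7,sqrt(2 )/6, sqrt(13)/13 , sqrt( 11 ) /11,1/pi,8/5, sqrt( 6),sqrt( 7 ), pi,sqrt( 14 ),sqrt( 14),sqrt( 15 )]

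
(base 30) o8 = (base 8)1330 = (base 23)18F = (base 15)338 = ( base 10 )728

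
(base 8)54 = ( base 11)40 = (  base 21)22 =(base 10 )44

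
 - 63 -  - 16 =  - 47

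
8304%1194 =1140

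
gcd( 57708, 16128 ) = 252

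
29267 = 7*4181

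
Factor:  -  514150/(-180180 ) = 2^ ( - 1) * 3^( - 2 )*5^1*11^( - 1)*113^1   =  565/198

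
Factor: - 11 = -11^1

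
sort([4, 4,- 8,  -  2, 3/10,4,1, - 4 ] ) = [-8, - 4,-2,3/10,1,4, 4, 4 ]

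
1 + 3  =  4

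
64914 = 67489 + -2575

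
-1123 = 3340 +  - 4463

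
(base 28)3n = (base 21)52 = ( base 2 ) 1101011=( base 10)107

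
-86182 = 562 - 86744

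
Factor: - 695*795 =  - 3^1*5^2*53^1*139^1 = - 552525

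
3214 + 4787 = 8001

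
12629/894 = 14 + 113/894 = 14.13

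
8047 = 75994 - 67947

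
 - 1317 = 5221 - 6538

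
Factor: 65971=37^1*1783^1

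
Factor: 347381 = 383^1 * 907^1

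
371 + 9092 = 9463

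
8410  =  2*4205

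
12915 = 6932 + 5983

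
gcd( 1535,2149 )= 307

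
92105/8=11513 + 1/8 =11513.12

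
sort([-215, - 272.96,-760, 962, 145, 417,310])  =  [ - 760,-272.96,-215, 145, 310, 417 , 962]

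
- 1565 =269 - 1834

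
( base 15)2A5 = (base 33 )IB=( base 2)1001011101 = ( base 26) N7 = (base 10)605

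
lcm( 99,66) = 198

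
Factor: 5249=29^1*181^1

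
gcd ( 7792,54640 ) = 16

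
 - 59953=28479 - 88432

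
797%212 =161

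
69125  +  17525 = 86650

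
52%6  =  4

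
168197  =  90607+77590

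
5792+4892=10684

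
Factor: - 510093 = -3^2*19^2*157^1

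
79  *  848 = 66992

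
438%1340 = 438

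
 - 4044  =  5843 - 9887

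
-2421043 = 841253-3262296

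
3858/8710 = 1929/4355= 0.44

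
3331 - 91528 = -88197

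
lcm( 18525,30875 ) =92625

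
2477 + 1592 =4069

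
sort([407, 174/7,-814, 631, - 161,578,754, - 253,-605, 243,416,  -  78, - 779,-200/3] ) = [ - 814,- 779, - 605, - 253, -161, - 78,  -  200/3,174/7,  243,407, 416,578,631 , 754 ] 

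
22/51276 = 11/25638=0.00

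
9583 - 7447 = 2136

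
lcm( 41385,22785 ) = 2027865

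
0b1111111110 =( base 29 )167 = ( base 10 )1022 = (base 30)142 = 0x3fe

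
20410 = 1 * 20410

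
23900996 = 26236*911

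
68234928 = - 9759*( - 6992 ) 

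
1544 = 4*386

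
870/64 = 13+ 19/32 = 13.59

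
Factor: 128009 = 7^1*18287^1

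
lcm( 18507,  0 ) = 0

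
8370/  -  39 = - 215+5/13  =  - 214.62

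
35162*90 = 3164580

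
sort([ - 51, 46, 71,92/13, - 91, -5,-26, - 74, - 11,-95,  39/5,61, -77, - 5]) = [ - 95 , - 91, - 77, - 74, - 51, - 26,-11, - 5,  -  5,92/13,39/5,46, 61,71]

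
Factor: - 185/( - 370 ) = 1/2=2^( - 1) 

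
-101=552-653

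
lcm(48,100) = 1200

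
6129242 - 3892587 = 2236655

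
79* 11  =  869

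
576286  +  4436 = 580722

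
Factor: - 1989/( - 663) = 3^1 = 3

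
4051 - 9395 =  - 5344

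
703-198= 505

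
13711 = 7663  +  6048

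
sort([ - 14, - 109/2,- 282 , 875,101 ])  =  [ -282,-109/2, - 14,101, 875]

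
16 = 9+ 7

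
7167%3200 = 767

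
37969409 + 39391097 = 77360506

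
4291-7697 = -3406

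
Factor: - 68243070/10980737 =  - 2^1*3^1*5^1*7^1*23^1*71^1*157^( - 1)*199^1 * 69941^(  -  1 ) 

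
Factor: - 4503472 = - 2^4*67^1* 4201^1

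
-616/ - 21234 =308/10617 = 0.03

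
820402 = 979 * 838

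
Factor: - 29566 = - 2^1*14783^1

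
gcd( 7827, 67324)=1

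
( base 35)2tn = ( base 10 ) 3488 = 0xda0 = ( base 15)1078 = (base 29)448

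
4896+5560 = 10456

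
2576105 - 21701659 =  - 19125554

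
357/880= 357/880 = 0.41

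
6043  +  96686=102729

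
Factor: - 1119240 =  - 2^3*3^2*5^1 * 3109^1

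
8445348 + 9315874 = 17761222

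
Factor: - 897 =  - 3^1*13^1 *23^1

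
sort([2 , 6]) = [2, 6]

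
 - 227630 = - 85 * 2678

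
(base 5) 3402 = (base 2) 111011101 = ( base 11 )3a4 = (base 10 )477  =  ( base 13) 2a9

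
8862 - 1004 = 7858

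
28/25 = 1 + 3/25  =  1.12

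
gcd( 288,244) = 4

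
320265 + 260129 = 580394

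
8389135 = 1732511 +6656624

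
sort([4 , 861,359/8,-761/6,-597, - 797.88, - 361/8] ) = [ - 797.88,-597 , - 761/6,-361/8, 4,359/8,861]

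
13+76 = 89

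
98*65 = 6370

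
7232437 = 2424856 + 4807581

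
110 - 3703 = -3593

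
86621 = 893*97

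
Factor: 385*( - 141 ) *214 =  - 2^1*3^1*5^1*7^1*11^1*47^1 * 107^1=- 11616990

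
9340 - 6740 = 2600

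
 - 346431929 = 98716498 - 445148427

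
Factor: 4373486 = 2^1*13^1*168211^1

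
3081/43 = 71 + 28/43 = 71.65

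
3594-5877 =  - 2283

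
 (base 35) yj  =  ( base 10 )1209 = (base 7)3345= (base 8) 2271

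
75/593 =75/593 = 0.13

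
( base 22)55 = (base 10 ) 115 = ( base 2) 1110011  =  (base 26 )4b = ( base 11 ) A5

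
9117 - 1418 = 7699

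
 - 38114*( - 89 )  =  3392146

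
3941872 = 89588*44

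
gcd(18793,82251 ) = 1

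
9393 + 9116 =18509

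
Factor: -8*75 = -600 = - 2^3*3^1*5^2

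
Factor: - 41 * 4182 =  - 2^1*3^1*17^1*41^2 = - 171462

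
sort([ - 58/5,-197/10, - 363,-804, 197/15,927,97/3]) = [ - 804, - 363, - 197/10,-58/5,197/15,  97/3,927 ]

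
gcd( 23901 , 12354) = 3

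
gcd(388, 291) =97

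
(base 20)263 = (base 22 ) 1jl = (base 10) 923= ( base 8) 1633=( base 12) 64b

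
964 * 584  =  562976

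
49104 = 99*496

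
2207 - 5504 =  - 3297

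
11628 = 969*12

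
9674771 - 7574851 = 2099920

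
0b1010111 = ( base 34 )2J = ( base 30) 2r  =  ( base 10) 87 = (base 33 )2l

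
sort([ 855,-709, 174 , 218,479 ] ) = [ - 709,174, 218,479,855 ]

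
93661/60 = 1561+1/60 =1561.02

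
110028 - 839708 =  - 729680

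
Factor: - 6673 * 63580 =  -  2^2*5^1*11^1*17^2 * 6673^1=- 424269340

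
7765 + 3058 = 10823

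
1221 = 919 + 302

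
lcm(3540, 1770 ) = 3540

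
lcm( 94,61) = 5734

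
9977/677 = 9977/677 = 14.74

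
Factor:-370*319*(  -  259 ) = 2^1*5^1 * 7^1*11^1*29^1 * 37^2 = 30569770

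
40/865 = 8/173 = 0.05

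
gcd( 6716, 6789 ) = 73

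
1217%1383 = 1217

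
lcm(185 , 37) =185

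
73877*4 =295508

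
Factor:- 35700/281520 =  - 35/276 = - 2^(-2 )*3^( - 1 )*5^1*7^1*23^( -1)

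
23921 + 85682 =109603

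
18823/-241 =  - 79+216/241 =-78.10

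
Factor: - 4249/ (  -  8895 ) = 3^( - 1)*5^( - 1 )*7^1*593^(  -  1)*607^1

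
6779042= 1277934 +5501108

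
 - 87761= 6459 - 94220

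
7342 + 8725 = 16067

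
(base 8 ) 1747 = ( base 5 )12444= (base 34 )td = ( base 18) 319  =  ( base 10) 999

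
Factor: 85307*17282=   1474275574 = 2^1*23^1*3709^1* 8641^1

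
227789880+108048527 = 335838407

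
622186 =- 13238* (-47 ) 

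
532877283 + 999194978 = 1532072261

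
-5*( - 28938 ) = 144690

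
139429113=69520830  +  69908283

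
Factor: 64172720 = 2^4*5^1*802159^1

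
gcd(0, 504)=504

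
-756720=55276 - 811996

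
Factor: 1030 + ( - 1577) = - 547^1  =  - 547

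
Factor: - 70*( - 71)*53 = 2^1*5^1*7^1*53^1 * 71^1 = 263410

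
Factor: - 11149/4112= -2^(  -  4)*257^(- 1) * 11149^1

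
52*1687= 87724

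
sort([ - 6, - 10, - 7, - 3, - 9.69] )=[  -  10 , - 9.69, - 7,-6, - 3] 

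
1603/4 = 1603/4 = 400.75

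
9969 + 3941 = 13910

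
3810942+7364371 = 11175313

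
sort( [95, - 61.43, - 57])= [ - 61.43, - 57 , 95 ]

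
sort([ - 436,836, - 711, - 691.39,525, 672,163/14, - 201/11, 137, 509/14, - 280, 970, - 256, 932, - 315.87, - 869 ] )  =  [ - 869, - 711, - 691.39 , - 436, -315.87, - 280, - 256,-201/11,163/14,  509/14,137,525,672,836,932,970 ] 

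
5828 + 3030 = 8858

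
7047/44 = 160  +  7/44 =160.16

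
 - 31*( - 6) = 186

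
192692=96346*2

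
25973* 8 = 207784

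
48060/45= 1068 = 1068.00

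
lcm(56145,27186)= 2582670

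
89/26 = 89/26=3.42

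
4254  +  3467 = 7721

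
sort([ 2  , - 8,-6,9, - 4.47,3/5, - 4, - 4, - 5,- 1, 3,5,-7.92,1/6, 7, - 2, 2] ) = [ - 8,- 7.92, - 6, - 5, - 4.47,-4,-4, - 2, - 1, 1/6,3/5,2  ,  2, 3,5,7,9]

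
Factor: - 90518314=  - 2^1*45259157^1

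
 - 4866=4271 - 9137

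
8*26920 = 215360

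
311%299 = 12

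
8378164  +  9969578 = 18347742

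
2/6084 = 1/3042 = 0.00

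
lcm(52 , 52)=52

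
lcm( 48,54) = 432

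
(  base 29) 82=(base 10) 234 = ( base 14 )12a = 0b11101010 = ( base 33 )73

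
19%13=6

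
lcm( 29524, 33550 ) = 738100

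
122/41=2 + 40/41 = 2.98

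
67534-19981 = 47553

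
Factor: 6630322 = 2^1* 89^1*193^2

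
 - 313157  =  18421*( - 17) 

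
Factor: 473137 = 7^1*257^1*263^1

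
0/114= 0 = 0.00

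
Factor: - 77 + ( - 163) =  - 2^4*3^1*5^1= - 240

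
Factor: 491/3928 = 2^(-3 )  =  1/8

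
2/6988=1/3494= 0.00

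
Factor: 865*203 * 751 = 131871845  =  5^1* 7^1 * 29^1 *173^1 * 751^1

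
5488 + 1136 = 6624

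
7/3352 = 7/3352 = 0.00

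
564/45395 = 564/45395 = 0.01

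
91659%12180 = 6399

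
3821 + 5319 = 9140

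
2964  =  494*6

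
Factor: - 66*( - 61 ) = 4026 =2^1 * 3^1 * 11^1*61^1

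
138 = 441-303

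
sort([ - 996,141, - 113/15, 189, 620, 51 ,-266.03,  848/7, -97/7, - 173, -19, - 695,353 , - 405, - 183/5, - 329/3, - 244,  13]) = [ - 996, - 695, - 405, - 266.03, - 244,  -  173, - 329/3, - 183/5, - 19,  -  97/7, - 113/15,13,51 , 848/7,141,189,353,  620]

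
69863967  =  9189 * 7603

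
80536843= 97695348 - 17158505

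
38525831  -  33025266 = 5500565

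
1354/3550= 677/1775 = 0.38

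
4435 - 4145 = 290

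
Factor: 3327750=2^1*3^3*5^3* 17^1*29^1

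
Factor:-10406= - 2^1*11^2*43^1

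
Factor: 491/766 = 2^(  -  1) * 383^( - 1)*491^1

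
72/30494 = 36/15247 = 0.00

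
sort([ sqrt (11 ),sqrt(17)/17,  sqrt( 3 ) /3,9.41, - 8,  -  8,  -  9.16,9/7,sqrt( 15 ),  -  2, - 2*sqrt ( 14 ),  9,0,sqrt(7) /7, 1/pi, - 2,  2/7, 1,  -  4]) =[ - 9.16,-8,-8  ,-2*sqrt(14 ), - 4, - 2, - 2,0, sqrt( 17 ) /17,2/7, 1/pi, sqrt(7) /7,sqrt( 3 )/3,1,9/7,  sqrt (11), sqrt( 15 ), 9,9.41 ]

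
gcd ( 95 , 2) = 1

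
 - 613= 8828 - 9441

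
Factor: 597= 3^1*199^1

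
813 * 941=765033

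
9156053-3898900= 5257153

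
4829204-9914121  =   - 5084917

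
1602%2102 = 1602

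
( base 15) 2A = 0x28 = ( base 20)20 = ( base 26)1e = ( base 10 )40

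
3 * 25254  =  75762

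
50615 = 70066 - 19451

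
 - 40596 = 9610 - 50206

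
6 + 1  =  7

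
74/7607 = 74/7607 = 0.01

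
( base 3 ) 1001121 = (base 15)367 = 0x304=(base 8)1404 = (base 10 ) 772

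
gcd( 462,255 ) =3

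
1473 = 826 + 647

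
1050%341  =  27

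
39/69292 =39/69292 = 0.00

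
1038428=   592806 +445622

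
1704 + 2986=4690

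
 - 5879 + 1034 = -4845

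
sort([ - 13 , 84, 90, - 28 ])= [ - 28, - 13, 84, 90 ] 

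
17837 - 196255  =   - 178418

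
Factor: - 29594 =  - 2^1*14797^1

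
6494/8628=3247/4314= 0.75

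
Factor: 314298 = 2^1*3^2*19^1*919^1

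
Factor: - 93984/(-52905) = 31328/17635 = 2^5*5^(-1)*11^1*89^1* 3527^( - 1 )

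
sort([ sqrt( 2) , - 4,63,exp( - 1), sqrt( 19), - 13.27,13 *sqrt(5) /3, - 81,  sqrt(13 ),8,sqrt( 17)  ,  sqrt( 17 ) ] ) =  [ -81, - 13.27,-4, exp ( - 1), sqrt( 2),  sqrt (13), sqrt( 17 ), sqrt(17), sqrt(19), 8,13 *sqrt( 5)/3, 63 ]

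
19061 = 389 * 49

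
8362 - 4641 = 3721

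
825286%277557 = 270172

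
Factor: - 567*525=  - 3^5*5^2* 7^2 =- 297675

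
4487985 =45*99733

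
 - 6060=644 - 6704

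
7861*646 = 5078206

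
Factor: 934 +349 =1283 = 1283^1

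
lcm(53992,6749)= 53992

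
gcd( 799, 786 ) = 1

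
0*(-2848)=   0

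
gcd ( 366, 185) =1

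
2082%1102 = 980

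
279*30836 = 8603244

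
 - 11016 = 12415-23431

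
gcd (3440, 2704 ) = 16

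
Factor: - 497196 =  - 2^2  *3^2*7^1*1973^1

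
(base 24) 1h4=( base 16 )3dc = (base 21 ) 251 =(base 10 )988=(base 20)298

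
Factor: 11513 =29^1 * 397^1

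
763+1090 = 1853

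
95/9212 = 95/9212 =0.01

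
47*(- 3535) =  - 166145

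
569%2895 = 569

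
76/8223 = 76/8223 =0.01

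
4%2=0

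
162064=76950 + 85114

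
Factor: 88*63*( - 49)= - 2^3*3^2*7^3 * 11^1 = - 271656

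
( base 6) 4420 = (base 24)1ic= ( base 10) 1020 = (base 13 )606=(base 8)1774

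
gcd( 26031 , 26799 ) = 3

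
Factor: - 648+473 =  -  5^2 * 7^1 =-175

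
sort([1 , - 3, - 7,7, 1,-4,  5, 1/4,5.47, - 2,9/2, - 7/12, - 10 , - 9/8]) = [ - 10, - 7, - 4, - 3, - 2 , - 9/8, - 7/12,1/4,1,1,9/2,5,5.47,7 ]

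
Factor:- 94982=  - 2^1*47491^1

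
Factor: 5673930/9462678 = 945655/1577113 = 5^1*31^1*67^(-1 )*6101^1*23539^( - 1)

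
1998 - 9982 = -7984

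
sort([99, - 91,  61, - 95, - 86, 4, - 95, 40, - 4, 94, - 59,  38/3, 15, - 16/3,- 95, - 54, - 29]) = [- 95 ,-95,-95, -91, - 86, - 59, - 54, - 29,  -  16/3,-4,4 , 38/3,15, 40,  61, 94, 99 ]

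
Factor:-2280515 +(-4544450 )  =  - 5^1*7^2*89^1 * 313^1 = - 6824965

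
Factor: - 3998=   -  2^1*1999^1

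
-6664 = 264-6928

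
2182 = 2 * 1091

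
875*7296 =6384000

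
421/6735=421/6735 = 0.06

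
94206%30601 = 2403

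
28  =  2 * 14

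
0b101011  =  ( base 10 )43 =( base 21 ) 21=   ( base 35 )18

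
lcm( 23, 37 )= 851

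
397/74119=397/74119 = 0.01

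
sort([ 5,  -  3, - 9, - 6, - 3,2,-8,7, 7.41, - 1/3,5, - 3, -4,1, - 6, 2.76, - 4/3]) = [-9, -8,  -  6, - 6, - 4,  -  3,  -  3,- 3 ,- 4/3, - 1/3,1,2, 2.76, 5,5,  7,7.41]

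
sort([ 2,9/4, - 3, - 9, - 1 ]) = [ - 9, - 3, - 1,2 , 9/4]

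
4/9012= 1/2253 = 0.00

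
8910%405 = 0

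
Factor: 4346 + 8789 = 13135  =  5^1*37^1*71^1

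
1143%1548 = 1143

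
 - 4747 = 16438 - 21185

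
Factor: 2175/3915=3^(  -  2) * 5^1 = 5/9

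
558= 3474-2916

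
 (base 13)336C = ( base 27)9N6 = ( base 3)100212020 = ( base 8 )16024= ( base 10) 7188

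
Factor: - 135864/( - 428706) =148/467 =2^2 * 37^1*467^( - 1) 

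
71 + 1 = 72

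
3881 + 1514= 5395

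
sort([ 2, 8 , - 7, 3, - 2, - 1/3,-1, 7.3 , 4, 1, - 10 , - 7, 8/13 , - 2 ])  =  [ - 10,  -  7, - 7, - 2, - 2, - 1, - 1/3, 8/13,1, 2, 3 , 4, 7.3,8]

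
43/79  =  43/79 = 0.54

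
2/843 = 2/843 = 0.00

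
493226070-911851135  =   - 418625065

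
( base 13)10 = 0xd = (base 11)12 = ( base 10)13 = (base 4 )31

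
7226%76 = 6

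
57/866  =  57/866 = 0.07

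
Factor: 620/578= 2^1*5^1*17^(- 2)*31^1 = 310/289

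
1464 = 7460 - 5996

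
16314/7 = 2330 + 4/7 = 2330.57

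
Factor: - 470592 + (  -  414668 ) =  - 885260 = - 2^2*5^1*44263^1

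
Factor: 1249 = 1249^1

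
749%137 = 64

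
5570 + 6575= 12145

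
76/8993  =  76/8993 = 0.01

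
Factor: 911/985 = 5^ (-1 ) *197^( - 1 ) * 911^1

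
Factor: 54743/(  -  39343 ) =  - 13^1*4211^1*39343^ ( - 1)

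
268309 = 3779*71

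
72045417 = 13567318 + 58478099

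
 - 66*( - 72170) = 4763220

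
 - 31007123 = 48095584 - 79102707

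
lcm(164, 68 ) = 2788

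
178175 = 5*35635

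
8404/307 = 8404/307 = 27.37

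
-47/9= - 6 + 7/9 = - 5.22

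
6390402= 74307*86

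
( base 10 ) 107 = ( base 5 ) 412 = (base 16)6b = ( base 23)4F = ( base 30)3H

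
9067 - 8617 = 450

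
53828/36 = 1495 + 2/9 = 1495.22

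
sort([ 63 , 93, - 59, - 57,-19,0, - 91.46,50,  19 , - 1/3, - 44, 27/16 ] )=[ -91.46 , - 59,-57,-44, - 19, - 1/3, 0, 27/16, 19,50, 63, 93 ] 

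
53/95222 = 53/95222 = 0.00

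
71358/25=2854+8/25 = 2854.32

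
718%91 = 81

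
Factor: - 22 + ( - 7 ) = -29^1  =  - 29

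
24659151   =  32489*759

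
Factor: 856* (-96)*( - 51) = 4190976 = 2^8 *3^2* 17^1*107^1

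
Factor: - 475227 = -3^4* 5867^1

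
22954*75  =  1721550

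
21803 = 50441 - 28638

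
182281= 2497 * 73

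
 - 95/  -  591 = 95/591 = 0.16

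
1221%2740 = 1221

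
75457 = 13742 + 61715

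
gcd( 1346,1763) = 1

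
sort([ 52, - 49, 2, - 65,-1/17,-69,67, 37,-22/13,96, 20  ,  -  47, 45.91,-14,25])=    [ - 69 , - 65,  -  49, - 47, - 14,-22/13, - 1/17, 2 , 20,25, 37,45.91, 52,67,96]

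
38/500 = 19/250 = 0.08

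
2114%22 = 2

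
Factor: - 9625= - 5^3*7^1*11^1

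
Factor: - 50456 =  - 2^3*7^1*17^1*53^1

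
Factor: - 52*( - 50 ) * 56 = 2^6*5^2 *7^1*13^1 = 145600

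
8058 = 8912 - 854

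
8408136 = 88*95547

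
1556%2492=1556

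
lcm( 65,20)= 260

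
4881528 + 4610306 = 9491834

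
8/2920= 1/365 = 0.00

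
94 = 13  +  81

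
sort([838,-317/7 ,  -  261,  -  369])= [-369, - 261, - 317/7, 838]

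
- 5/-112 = 5/112 = 0.04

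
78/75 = 1 + 1/25 =1.04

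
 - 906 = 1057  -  1963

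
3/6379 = 3/6379 = 0.00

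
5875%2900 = 75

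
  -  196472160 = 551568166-748040326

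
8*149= 1192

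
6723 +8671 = 15394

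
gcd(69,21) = 3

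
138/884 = 69/442= 0.16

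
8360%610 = 430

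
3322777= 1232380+2090397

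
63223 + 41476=104699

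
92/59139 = 92/59139 = 0.00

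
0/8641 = 0 = 0.00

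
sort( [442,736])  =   [442,736 ]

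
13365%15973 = 13365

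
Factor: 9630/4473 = 1070/497 = 2^1  *  5^1*7^( - 1)*71^( - 1 ) * 107^1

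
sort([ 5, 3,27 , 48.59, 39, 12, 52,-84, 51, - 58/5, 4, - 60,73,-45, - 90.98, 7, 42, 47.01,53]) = [ - 90.98, - 84, - 60, - 45,-58/5, 3 , 4, 5 , 7,12,27, 39, 42,47.01, 48.59, 51 , 52, 53, 73 ] 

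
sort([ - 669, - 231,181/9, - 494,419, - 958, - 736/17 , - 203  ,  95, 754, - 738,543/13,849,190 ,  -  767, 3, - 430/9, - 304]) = [ - 958 ,-767, - 738 , - 669, - 494,-304, - 231, - 203,  -  430/9, - 736/17,3, 181/9,543/13,95, 190,419, 754, 849]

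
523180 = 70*7474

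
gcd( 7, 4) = 1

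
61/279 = 61/279  =  0.22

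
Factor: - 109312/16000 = -854/125 = - 2^1*5^( - 3) * 7^1 * 61^1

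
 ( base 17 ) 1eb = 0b1000011010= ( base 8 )1032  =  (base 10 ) 538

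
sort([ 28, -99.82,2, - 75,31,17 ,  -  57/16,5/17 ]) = [-99.82, - 75,-57/16,5/17, 2,17, 28 , 31]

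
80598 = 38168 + 42430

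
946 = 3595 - 2649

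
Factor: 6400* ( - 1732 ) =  - 2^10 * 5^2 * 433^1 = -  11084800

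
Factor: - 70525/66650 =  - 2^( - 1)*7^1*13^1* 43^( - 1 ) = - 91/86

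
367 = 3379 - 3012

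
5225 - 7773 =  - 2548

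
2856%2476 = 380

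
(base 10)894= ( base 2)1101111110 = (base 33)R3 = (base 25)1aj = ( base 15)3e9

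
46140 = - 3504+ 49644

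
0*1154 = 0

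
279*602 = 167958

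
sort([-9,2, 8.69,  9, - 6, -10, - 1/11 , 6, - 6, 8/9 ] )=[ - 10,- 9 ,-6, - 6, - 1/11, 8/9, 2, 6,8.69, 9 ] 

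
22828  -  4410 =18418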